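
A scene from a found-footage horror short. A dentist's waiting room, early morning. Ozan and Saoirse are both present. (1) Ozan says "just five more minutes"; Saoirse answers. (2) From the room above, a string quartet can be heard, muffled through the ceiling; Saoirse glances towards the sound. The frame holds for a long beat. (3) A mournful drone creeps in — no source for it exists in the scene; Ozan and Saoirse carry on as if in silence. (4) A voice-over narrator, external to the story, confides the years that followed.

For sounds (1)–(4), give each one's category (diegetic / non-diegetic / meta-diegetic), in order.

Sound (1): spoken by a character present in the story world, so diegetic.
Sound (2): off-screen diegetic: the source is out of frame but still in the story's space, so diegetic.
(3) is non-diegetic: nothing in the waiting room produces it and the characters don't hear it — pure soundtrack.
(4) the narrator exists outside the story world, addressing only the audience → non-diegetic.

diegetic, diegetic, non-diegetic, non-diegetic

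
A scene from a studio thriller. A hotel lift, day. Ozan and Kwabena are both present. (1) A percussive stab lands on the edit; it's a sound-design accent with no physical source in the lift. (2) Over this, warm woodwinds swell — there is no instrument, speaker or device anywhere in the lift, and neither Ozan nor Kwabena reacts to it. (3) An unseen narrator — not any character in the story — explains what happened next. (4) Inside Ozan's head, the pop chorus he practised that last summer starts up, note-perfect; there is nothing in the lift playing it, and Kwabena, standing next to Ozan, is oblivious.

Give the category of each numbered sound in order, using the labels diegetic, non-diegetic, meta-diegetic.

non-diegetic, non-diegetic, non-diegetic, meta-diegetic

(1) is non-diegetic: it's a sound-design accent with no in-world source; no one in the scene can hear it.
Sound (2): score with no on-screen or off-screen source; it exists for the audience alone, so non-diegetic.
(3) is non-diegetic: commentary laid over the scene from outside the fiction.
(4) the music is a memory playing inside Ozan's mind alone; no real-world source, Kwabena can't hear it → meta-diegetic.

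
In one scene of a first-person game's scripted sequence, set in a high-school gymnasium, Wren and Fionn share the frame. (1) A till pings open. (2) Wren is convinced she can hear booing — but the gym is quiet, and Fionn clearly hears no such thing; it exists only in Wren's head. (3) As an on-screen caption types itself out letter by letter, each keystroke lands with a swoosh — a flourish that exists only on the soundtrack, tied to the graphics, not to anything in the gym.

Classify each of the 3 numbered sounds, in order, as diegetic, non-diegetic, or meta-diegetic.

diegetic, meta-diegetic, non-diegetic

(1) a till is a real object/event in the scene's world → diegetic.
(2) is meta-diegetic: Wren alone 'hears' it — an imagined sound, not present in the space.
(3) is non-diegetic: the caption isn't part of the story world, so neither is the sound tied to it.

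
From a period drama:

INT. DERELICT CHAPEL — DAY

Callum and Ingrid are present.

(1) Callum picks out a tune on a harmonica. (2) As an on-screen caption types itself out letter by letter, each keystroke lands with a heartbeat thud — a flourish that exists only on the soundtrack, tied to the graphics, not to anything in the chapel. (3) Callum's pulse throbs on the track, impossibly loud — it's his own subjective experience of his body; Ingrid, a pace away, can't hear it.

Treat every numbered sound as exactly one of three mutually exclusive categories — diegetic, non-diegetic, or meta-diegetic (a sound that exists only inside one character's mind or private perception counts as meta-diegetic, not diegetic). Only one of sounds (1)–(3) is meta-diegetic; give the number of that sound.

Sound (1): the instrument and the performer are both in the scene, so diegetic.
(2) is non-diegetic: it accompanies on-screen graphics, not anything inside the story world.
Sound (3): a subjective body sound — Callum's private perception, inaudible to Ingrid, so meta-diegetic.
Only (3) is meta-diegetic.

3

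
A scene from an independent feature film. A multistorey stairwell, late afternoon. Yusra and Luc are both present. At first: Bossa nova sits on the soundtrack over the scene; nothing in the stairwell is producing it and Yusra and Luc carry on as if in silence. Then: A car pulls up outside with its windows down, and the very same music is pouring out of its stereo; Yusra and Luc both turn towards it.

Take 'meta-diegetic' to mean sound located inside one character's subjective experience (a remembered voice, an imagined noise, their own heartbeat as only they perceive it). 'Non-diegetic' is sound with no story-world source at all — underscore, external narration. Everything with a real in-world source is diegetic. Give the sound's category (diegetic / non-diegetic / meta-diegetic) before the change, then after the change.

Before the change: no in-world source exists and no character can hear it — underscore → non-diegetic.
After the change: the car stereo is now a real source in the story world and the characters hear it → diegetic.

non-diegetic, diegetic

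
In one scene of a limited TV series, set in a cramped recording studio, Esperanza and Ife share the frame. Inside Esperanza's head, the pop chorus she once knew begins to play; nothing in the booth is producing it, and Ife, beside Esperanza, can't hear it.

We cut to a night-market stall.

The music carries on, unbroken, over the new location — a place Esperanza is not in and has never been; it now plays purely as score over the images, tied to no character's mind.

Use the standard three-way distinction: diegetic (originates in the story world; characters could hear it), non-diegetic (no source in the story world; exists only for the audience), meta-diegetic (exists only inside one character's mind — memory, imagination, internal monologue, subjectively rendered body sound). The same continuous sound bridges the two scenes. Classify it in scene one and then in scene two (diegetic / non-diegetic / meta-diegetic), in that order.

Scene one: the music exists only inside Esperanza's mind; Ife can't hear it → meta-diegetic.
Scene two: it's detached from Esperanza entirely and plays over unrelated images with no in-world source — conventional underscore → non-diegetic.

meta-diegetic, non-diegetic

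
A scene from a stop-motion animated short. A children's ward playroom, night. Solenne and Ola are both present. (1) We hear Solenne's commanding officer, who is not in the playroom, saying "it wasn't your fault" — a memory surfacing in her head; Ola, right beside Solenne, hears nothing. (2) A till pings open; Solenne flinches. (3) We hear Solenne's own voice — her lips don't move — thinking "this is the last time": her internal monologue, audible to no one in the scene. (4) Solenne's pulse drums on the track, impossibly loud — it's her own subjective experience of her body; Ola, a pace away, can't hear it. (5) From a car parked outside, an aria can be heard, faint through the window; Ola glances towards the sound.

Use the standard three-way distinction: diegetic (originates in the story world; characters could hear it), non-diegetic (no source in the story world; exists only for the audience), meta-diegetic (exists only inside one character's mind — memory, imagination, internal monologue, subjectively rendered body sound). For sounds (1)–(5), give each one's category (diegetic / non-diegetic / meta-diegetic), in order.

(1) is meta-diegetic: a remembered line, private to Solenne — not present in the room, not audible to Ola.
Sound (2): an in-world source (a till); characters could hear it, so diegetic.
(3) internal monologue — inside Solenne's mind, not spoken into the scene → meta-diegetic.
Sound (4): a subjective body sound — Solenne's private perception, inaudible to Ola, so meta-diegetic.
Sound (5): it's coming from a car parked outside — a location within the story world — and Ola reacts, so diegetic.

meta-diegetic, diegetic, meta-diegetic, meta-diegetic, diegetic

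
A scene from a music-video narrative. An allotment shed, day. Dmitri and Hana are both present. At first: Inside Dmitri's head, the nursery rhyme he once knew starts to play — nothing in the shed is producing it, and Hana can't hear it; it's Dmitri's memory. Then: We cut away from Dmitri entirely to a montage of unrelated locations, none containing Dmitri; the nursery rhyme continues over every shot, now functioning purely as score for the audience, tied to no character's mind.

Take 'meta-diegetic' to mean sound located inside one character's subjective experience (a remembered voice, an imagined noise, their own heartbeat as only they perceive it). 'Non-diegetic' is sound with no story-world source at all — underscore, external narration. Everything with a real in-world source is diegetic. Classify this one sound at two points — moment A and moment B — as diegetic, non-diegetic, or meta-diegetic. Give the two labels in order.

Moment A: the music lives inside Dmitri's mind alone; Hana can't hear it → meta-diegetic.
Moment B: once it plays over shots Dmitri isn't in, detached from any character's subjectivity, it's conventional underscore → non-diegetic.

meta-diegetic, non-diegetic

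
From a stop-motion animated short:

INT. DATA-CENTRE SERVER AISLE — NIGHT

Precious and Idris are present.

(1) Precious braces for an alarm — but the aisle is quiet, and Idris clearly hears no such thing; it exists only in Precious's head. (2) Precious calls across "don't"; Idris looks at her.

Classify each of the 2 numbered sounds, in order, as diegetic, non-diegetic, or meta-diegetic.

Sound (1): the sound is imagined by Precious; nothing in the story world is producing it and Idris can't hear it, so meta-diegetic.
Sound (2): on-screen dialogue — Precious speaks and Idris is there to hear, so diegetic.

meta-diegetic, diegetic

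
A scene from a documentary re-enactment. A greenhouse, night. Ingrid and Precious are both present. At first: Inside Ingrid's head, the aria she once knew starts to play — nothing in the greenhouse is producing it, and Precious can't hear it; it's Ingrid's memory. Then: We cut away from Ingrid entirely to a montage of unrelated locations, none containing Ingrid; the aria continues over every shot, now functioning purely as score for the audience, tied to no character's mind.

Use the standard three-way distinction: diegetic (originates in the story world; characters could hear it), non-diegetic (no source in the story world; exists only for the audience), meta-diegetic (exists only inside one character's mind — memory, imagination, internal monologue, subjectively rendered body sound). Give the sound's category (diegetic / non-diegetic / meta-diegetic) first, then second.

meta-diegetic, non-diegetic

First: the music lives inside Ingrid's mind alone; Precious can't hear it → meta-diegetic.
Second: once it plays over shots Ingrid isn't in, detached from any character's subjectivity, it's conventional underscore → non-diegetic.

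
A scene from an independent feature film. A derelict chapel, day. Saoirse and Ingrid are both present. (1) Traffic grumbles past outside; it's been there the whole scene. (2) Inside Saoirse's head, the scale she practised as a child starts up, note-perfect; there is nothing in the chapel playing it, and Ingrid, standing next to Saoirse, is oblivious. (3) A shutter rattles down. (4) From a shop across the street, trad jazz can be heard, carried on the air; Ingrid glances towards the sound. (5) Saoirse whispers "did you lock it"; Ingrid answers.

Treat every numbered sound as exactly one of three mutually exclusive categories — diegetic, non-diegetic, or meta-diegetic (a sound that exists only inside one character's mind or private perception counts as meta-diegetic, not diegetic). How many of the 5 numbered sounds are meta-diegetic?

(1) traffic is part of the location's real environment → diegetic.
(2) remembered music, private to Saoirse — Ingrid is oblivious because it isn't in the room → meta-diegetic.
(3) is diegetic: the sound comes from a shutter physically present in the location.
(4) off-screen diegetic: the source is out of frame but still in the story's space → diegetic.
Sound (5): Saoirse is a character speaking aloud in the scene, so diegetic.
Meta-diegetic: (2) — that's 1.

1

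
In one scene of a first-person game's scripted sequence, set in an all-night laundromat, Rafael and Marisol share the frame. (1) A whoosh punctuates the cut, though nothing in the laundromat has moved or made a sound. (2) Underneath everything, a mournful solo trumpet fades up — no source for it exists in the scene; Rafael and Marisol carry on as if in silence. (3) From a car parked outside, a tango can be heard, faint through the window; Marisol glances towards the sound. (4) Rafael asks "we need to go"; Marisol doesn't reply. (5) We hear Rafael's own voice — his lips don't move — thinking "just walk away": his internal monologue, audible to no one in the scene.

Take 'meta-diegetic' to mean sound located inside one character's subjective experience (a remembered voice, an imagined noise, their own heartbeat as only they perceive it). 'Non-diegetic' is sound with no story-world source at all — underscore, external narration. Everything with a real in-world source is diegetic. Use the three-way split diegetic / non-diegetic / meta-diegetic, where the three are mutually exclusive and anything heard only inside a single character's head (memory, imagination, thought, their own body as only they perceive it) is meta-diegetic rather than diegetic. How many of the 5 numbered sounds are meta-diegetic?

(1) it's a sound-design accent with no in-world source; no one in the scene can hear it → non-diegetic.
(2) is non-diegetic: nothing in the laundromat produces it and the characters don't hear it — pure soundtrack.
(3) off-screen diegetic: the source is out of frame but still in the story's space → diegetic.
Sound (4): on-screen dialogue — Rafael speaks and Marisol is there to hear, so diegetic.
Sound (5): Rafael's thought-voice: a private mental sound no other character can hear, so meta-diegetic.
Meta-diegetic: (5) — that's 1.

1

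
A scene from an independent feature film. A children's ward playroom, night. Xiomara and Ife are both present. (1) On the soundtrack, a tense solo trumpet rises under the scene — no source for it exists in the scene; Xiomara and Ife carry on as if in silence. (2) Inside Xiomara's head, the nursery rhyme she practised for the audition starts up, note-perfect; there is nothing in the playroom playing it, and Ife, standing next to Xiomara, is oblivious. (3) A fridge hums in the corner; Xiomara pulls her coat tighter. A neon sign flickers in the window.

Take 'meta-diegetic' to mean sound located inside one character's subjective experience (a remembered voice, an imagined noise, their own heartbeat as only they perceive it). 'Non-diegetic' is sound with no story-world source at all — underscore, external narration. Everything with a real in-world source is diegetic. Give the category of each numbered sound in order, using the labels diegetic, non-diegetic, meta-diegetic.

non-diegetic, meta-diegetic, diegetic

Sound (1): nothing in the playroom produces it and the characters don't hear it — pure soundtrack, so non-diegetic.
(2) it lives in Xiomara's subjectivity, not in the playroom → meta-diegetic.
Sound (3): ambient/room sound belonging to the story's physical space, so diegetic.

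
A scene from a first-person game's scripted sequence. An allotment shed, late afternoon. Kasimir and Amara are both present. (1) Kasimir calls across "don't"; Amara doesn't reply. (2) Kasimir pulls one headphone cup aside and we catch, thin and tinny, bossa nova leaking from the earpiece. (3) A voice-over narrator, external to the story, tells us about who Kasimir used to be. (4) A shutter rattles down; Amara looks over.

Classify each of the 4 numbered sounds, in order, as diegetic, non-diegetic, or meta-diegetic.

diegetic, diegetic, non-diegetic, diegetic

(1) on-screen dialogue — Kasimir speaks and Amara is there to hear → diegetic.
(2) the headphones are an on-screen source → diegetic.
(3) is non-diegetic: the narrator exists outside the story world, addressing only the audience.
(4) is diegetic: an in-world source (a shutter); characters could hear it.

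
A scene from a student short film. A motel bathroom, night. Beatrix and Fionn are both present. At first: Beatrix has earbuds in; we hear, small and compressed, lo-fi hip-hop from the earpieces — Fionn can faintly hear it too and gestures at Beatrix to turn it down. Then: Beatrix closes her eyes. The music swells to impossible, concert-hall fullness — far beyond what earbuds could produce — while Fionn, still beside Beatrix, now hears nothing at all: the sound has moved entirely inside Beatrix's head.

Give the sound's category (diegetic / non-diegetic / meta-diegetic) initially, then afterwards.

diegetic, meta-diegetic

Initially: the earbuds are a physical source both characters can hear → diegetic.
Afterwards: the music now exists only as Beatrix's subjective experience; Fionn can no longer hear it → meta-diegetic.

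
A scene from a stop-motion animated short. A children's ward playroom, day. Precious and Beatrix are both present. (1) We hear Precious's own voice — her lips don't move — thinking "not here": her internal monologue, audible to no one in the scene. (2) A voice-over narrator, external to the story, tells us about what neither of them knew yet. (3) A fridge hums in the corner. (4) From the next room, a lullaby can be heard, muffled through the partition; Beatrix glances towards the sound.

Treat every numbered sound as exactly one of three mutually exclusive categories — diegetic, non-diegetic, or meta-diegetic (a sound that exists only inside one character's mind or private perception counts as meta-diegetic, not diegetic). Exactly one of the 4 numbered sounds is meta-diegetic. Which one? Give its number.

1

Sound (1): Precious's thought-voice: a private mental sound no other character can hear, so meta-diegetic.
(2) is non-diegetic: the narrator exists outside the story world, addressing only the audience.
(3) a fridge is part of the location's real environment → diegetic.
(4) the music has an off-screen but real-world source and a character hears it → diegetic.
Only (1) is meta-diegetic.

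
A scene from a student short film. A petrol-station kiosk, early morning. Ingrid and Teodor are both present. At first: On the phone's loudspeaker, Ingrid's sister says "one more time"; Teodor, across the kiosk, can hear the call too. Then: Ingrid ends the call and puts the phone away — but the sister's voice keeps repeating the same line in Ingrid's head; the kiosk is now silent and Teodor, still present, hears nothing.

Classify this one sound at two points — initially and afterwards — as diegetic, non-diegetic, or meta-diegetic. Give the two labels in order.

Initially: the loudspeaker is an in-world source; both Ingrid and Teodor hear the call → diegetic.
Afterwards: with the phone off, the voice continues only as Ingrid's private mental replay — Teodor can't hear it → meta-diegetic.

diegetic, meta-diegetic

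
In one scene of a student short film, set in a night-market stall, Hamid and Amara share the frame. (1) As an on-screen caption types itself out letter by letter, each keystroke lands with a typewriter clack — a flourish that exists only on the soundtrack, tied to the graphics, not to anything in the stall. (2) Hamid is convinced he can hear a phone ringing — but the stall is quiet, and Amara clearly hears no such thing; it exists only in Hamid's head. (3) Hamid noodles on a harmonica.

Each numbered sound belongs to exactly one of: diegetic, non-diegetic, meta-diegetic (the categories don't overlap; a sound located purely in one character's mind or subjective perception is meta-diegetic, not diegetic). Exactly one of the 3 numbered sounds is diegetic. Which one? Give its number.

3

Sound (1): the caption isn't part of the story world, so neither is the sound tied to it, so non-diegetic.
(2) the sound is imagined by Hamid; nothing in the story world is producing it and Amara can't hear it → meta-diegetic.
Sound (3): the instrument and the performer are both in the scene, so diegetic.
Only (3) is diegetic.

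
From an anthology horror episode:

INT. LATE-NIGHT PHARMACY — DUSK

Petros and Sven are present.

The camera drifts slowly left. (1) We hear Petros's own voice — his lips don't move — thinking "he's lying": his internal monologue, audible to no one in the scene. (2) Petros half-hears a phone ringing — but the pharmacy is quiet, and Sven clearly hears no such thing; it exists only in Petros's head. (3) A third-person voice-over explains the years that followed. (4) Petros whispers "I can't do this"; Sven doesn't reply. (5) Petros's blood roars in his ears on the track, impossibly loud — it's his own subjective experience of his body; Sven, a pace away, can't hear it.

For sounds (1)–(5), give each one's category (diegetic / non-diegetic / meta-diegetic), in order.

meta-diegetic, meta-diegetic, non-diegetic, diegetic, meta-diegetic

(1) is meta-diegetic: internal monologue — inside Petros's mind, not spoken into the scene.
Sound (2): Petros alone 'hears' it — an imagined sound, not present in the space, so meta-diegetic.
(3) is non-diegetic: commentary laid over the scene from outside the fiction.
Sound (4): spoken by a character present in the story world, so diegetic.
(5) is meta-diegetic: a subjective body sound — Petros's private perception, inaudible to Sven.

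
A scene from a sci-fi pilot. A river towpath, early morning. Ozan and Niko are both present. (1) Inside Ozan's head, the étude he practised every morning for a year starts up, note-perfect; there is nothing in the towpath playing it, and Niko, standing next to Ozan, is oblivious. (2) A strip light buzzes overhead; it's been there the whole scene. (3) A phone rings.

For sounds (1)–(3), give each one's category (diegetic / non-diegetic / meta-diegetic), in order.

(1) is meta-diegetic: the music is a memory playing inside Ozan's mind alone; no real-world source, Niko can't hear it.
(2) ambient/room sound belonging to the story's physical space → diegetic.
(3) the sound comes from a phone physically present in the location → diegetic.

meta-diegetic, diegetic, diegetic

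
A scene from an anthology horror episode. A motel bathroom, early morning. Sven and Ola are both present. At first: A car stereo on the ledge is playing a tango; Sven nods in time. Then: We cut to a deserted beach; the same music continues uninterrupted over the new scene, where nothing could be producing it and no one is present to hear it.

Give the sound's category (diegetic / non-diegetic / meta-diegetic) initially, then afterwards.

Initially: a car stereo is a real in-scene source and Sven reacts to it → diegetic.
Afterwards: there is no longer any in-world source and no one can hear it — it has become underscore → non-diegetic.

diegetic, non-diegetic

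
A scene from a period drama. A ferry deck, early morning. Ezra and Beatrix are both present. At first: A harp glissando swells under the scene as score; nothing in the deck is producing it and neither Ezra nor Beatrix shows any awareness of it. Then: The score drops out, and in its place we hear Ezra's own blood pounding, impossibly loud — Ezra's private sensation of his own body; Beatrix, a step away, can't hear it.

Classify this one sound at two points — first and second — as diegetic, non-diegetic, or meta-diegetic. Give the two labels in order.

First: underscore with no in-world source, inaudible to the characters → non-diegetic.
Second: the body sound is Ezra's subjective perception alone — Beatrix can't hear it → meta-diegetic.

non-diegetic, meta-diegetic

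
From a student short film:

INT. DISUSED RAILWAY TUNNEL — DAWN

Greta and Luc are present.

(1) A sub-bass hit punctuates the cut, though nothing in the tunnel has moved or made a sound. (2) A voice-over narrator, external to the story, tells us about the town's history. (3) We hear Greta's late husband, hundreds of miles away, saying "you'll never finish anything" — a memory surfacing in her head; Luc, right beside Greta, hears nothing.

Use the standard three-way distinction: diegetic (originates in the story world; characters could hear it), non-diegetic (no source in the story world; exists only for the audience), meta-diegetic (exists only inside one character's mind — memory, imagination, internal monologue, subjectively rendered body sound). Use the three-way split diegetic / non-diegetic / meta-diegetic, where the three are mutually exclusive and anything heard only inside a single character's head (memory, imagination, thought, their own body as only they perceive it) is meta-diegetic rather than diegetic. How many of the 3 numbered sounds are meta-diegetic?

1

(1) it's a sound-design accent with no in-world source; no one in the scene can hear it → non-diegetic.
Sound (2): commentary laid over the scene from outside the fiction, so non-diegetic.
Sound (3): it's Greta's recollection rendered as sound; the other character can't hear it, so meta-diegetic.
So 1 of the 3 is meta-diegetic: (3).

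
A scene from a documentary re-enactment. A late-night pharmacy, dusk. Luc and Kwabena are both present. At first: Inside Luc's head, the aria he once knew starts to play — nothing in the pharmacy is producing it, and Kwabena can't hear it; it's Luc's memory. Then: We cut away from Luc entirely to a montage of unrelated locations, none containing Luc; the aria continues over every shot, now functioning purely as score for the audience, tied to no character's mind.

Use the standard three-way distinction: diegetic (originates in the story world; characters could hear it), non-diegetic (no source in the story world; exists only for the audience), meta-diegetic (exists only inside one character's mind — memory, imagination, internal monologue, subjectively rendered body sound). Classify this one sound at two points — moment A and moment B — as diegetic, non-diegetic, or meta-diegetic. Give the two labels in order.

Moment A: the music lives inside Luc's mind alone; Kwabena can't hear it → meta-diegetic.
Moment B: once it plays over shots Luc isn't in, detached from any character's subjectivity, it's conventional underscore → non-diegetic.

meta-diegetic, non-diegetic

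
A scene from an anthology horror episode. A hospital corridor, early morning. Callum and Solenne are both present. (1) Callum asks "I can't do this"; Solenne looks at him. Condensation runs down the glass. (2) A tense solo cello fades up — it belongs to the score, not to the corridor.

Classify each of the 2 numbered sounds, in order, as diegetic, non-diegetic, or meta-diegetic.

diegetic, non-diegetic

(1) spoken by a character present in the story world → diegetic.
(2) score with no on-screen or off-screen source; it exists for the audience alone → non-diegetic.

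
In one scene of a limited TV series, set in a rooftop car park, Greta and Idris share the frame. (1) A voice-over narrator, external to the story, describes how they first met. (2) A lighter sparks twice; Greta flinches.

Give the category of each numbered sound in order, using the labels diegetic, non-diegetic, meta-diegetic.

non-diegetic, diegetic

(1) is non-diegetic: external voice-over — not a character, not heard by anyone in the scene.
(2) is diegetic: the sound comes from a lighter physically present in the location.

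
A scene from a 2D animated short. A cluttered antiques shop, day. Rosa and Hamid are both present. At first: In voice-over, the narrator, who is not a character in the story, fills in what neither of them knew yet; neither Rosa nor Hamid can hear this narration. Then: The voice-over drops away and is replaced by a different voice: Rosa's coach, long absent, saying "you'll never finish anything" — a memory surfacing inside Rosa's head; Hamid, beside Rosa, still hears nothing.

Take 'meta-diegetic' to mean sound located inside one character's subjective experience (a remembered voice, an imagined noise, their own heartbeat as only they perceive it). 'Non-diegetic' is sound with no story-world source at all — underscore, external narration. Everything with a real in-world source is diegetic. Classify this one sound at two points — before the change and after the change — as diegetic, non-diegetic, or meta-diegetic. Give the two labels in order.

non-diegetic, meta-diegetic

Before the change: the external narrator addresses only the audience — outside the story world → non-diegetic.
After the change: the replacement voice is a memory inside Rosa's mind specifically → meta-diegetic.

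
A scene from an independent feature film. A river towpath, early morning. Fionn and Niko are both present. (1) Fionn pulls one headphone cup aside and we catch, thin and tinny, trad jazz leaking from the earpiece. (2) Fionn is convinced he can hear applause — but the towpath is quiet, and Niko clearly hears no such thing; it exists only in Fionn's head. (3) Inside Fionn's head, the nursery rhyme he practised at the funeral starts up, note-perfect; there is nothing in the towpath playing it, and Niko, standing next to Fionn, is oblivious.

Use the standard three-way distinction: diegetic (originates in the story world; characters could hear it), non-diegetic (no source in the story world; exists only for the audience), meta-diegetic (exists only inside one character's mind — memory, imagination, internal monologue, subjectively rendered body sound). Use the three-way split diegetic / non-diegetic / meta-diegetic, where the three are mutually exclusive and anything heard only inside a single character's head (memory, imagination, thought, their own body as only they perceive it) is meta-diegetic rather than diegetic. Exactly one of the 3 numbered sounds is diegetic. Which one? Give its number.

1

Sound (1): it's leaking from a physical pair of headphones in the scene, so diegetic.
Sound (2): Fionn alone 'hears' it — an imagined sound, not present in the space, so meta-diegetic.
(3) is meta-diegetic: remembered music, private to Fionn — Niko is oblivious because it isn't in the room.
Only (1) is diegetic.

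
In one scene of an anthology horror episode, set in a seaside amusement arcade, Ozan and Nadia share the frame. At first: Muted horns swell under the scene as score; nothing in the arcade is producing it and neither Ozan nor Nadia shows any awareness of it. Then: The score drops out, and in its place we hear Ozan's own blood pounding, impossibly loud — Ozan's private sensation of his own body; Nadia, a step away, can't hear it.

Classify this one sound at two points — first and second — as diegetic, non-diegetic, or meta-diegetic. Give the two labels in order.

First: underscore with no in-world source, inaudible to the characters → non-diegetic.
Second: the body sound is Ozan's subjective perception alone — Nadia can't hear it → meta-diegetic.

non-diegetic, meta-diegetic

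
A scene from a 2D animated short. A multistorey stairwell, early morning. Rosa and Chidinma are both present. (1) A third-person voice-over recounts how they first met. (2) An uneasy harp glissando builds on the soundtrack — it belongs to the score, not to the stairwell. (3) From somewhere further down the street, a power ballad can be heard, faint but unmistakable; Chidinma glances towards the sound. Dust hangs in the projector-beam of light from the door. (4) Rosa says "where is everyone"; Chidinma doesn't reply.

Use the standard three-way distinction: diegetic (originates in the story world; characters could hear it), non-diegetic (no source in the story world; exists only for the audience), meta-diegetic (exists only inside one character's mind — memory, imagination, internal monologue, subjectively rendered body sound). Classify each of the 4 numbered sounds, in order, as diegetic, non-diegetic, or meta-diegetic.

Sound (1): the narrator exists outside the story world, addressing only the audience, so non-diegetic.
(2) score with no on-screen or off-screen source; it exists for the audience alone → non-diegetic.
(3) is diegetic: the music has an off-screen but real-world source and a character hears it.
(4) Rosa is a character speaking aloud in the scene → diegetic.

non-diegetic, non-diegetic, diegetic, diegetic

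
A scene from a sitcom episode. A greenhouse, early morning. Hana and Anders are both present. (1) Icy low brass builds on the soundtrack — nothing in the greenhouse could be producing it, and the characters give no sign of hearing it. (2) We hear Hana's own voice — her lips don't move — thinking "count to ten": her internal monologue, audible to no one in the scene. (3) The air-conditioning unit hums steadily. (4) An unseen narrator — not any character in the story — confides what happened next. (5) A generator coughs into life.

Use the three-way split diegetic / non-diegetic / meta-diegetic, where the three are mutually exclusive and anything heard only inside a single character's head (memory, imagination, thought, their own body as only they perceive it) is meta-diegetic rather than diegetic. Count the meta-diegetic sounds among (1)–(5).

(1) is non-diegetic: nothing in the greenhouse produces it and the characters don't hear it — pure soundtrack.
(2) is meta-diegetic: Hana's thought-voice: a private mental sound no other character can hear.
Sound (3): ambient/room sound belonging to the story's physical space, so diegetic.
Sound (4): the narrator exists outside the story world, addressing only the audience, so non-diegetic.
Sound (5): the sound comes from a generator physically present in the location, so diegetic.
Meta-diegetic: (2) — that's 1.

1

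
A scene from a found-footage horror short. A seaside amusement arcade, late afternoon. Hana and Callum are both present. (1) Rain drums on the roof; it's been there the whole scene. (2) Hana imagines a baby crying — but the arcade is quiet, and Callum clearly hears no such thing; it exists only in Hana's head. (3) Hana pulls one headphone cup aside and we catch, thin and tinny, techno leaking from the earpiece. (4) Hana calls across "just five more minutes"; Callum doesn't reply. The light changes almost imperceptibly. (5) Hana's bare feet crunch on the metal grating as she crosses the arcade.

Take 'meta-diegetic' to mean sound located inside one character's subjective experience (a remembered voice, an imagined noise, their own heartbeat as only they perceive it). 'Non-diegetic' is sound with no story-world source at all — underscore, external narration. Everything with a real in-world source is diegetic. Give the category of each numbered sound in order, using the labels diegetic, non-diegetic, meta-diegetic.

(1) is diegetic: ambient/room sound belonging to the story's physical space.
Sound (2): subjective to Hana: the arcade is silent and Callum hears nothing, so meta-diegetic.
(3) is diegetic: it's leaking from a physical pair of headphones in the scene.
(4) is diegetic: Hana is a character speaking aloud in the scene.
(5) is diegetic: a character's body making contact with the set — an in-world sound.

diegetic, meta-diegetic, diegetic, diegetic, diegetic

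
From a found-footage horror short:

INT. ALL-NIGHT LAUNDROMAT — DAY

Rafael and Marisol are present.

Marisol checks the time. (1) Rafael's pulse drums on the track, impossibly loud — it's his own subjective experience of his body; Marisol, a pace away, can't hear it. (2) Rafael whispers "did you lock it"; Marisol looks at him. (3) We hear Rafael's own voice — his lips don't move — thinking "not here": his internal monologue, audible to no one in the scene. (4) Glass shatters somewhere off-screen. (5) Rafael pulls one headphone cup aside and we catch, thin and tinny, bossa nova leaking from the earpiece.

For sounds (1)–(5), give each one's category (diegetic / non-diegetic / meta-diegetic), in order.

meta-diegetic, diegetic, meta-diegetic, diegetic, diegetic

(1) point-of-audition from inside Rafael's body; not a sound in the room → meta-diegetic.
(2) on-screen dialogue — Rafael speaks and Marisol is there to hear → diegetic.
(3) Rafael's thought-voice: a private mental sound no other character can hear → meta-diegetic.
(4) is diegetic: an in-world source (glass); characters could hear it.
(5) the headphones are an on-screen source → diegetic.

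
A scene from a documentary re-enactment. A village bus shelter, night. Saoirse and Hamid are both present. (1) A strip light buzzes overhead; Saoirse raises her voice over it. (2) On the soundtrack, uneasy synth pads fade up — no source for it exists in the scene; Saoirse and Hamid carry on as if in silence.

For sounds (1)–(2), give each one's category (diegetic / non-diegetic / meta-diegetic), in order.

Sound (1): ambient/room sound belonging to the story's physical space, so diegetic.
Sound (2): it has no source in the story world and no character can hear it — it's underscore, so non-diegetic.

diegetic, non-diegetic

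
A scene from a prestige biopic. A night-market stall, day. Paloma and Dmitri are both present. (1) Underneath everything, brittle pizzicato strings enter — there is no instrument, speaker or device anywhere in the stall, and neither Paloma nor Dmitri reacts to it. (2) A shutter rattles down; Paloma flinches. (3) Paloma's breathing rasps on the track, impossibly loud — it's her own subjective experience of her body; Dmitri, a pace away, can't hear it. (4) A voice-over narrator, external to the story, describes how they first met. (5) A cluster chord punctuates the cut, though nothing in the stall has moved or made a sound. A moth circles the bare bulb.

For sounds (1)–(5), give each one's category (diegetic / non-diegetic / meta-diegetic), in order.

(1) is non-diegetic: score with no on-screen or off-screen source; it exists for the audience alone.
(2) is diegetic: a shutter is a real object/event in the scene's world.
(3) is meta-diegetic: point-of-audition from inside Paloma's body; not a sound in the room.
Sound (4): external voice-over — not a character, not heard by anyone in the scene, so non-diegetic.
(5) nothing in the scene produces it; it's an accent added for the audience → non-diegetic.

non-diegetic, diegetic, meta-diegetic, non-diegetic, non-diegetic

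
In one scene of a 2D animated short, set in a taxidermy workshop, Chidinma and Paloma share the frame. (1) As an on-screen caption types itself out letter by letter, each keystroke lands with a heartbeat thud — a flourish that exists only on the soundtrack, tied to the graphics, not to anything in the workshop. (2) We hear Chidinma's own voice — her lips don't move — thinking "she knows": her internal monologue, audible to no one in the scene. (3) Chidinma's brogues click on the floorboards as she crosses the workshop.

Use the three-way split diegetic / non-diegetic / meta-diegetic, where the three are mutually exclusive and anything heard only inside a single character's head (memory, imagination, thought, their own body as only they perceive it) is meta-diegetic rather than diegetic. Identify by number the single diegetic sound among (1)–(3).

3

(1) the caption isn't part of the story world, so neither is the sound tied to it → non-diegetic.
(2) is meta-diegetic: it's Chidinma's unspoken thought, heard only by the audience via her subjectivity.
(3) Chidinma's footsteps are produced in the story world → diegetic.
Only (3) is diegetic.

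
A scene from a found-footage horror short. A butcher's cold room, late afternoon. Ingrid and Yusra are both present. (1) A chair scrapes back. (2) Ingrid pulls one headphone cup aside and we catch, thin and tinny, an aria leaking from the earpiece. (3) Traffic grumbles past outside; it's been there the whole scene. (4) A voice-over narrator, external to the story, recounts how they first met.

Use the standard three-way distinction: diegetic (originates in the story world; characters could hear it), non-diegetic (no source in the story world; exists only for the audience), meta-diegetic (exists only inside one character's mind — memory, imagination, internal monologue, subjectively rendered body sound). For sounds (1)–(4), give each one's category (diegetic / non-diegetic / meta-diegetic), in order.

diegetic, diegetic, diegetic, non-diegetic

(1) a chair is a real object/event in the scene's world → diegetic.
(2) it's leaking from a physical pair of headphones in the scene → diegetic.
Sound (3): traffic is part of the location's real environment, so diegetic.
(4) is non-diegetic: external voice-over — not a character, not heard by anyone in the scene.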